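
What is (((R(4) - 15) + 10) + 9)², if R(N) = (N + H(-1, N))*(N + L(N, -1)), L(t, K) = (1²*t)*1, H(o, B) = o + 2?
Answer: 1936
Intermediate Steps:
H(o, B) = 2 + o
L(t, K) = t (L(t, K) = (1*t)*1 = t*1 = t)
R(N) = 2*N*(1 + N) (R(N) = (N + (2 - 1))*(N + N) = (N + 1)*(2*N) = (1 + N)*(2*N) = 2*N*(1 + N))
(((R(4) - 15) + 10) + 9)² = (((2*4*(1 + 4) - 15) + 10) + 9)² = (((2*4*5 - 15) + 10) + 9)² = (((40 - 15) + 10) + 9)² = ((25 + 10) + 9)² = (35 + 9)² = 44² = 1936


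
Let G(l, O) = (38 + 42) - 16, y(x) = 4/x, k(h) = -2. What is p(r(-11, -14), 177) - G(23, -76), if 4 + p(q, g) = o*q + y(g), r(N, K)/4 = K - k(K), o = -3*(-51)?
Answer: -1311920/177 ≈ -7412.0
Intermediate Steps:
o = 153
r(N, K) = 8 + 4*K (r(N, K) = 4*(K - 1*(-2)) = 4*(K + 2) = 4*(2 + K) = 8 + 4*K)
G(l, O) = 64 (G(l, O) = 80 - 16 = 64)
p(q, g) = -4 + 4/g + 153*q (p(q, g) = -4 + (153*q + 4/g) = -4 + (4/g + 153*q) = -4 + 4/g + 153*q)
p(r(-11, -14), 177) - G(23, -76) = (-4 + 4/177 + 153*(8 + 4*(-14))) - 1*64 = (-4 + 4*(1/177) + 153*(8 - 56)) - 64 = (-4 + 4/177 + 153*(-48)) - 64 = (-4 + 4/177 - 7344) - 64 = -1300592/177 - 64 = -1311920/177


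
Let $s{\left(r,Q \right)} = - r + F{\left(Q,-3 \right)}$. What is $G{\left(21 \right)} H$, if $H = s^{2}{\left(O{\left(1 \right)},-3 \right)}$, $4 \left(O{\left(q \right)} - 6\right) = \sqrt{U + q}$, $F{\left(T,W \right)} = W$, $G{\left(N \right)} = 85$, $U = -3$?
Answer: $\frac{54995}{8} + \frac{765 i \sqrt{2}}{2} \approx 6874.4 + 540.94 i$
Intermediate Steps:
$O{\left(q \right)} = 6 + \frac{\sqrt{-3 + q}}{4}$
$s{\left(r,Q \right)} = -3 - r$ ($s{\left(r,Q \right)} = - r - 3 = -3 - r$)
$H = \left(-9 - \frac{i \sqrt{2}}{4}\right)^{2}$ ($H = \left(-3 - \left(6 + \frac{\sqrt{-3 + 1}}{4}\right)\right)^{2} = \left(-3 - \left(6 + \frac{\sqrt{-2}}{4}\right)\right)^{2} = \left(-3 - \left(6 + \frac{i \sqrt{2}}{4}\right)\right)^{2} = \left(-9 - \frac{i \sqrt{2}}{4}\right)^{2} \approx 80.875 + 6.364 i$)
$G{\left(21 \right)} H = 85 \frac{\left(36 + i \sqrt{2}\right)^{2}}{16} = \frac{85 \left(36 + i \sqrt{2}\right)^{2}}{16}$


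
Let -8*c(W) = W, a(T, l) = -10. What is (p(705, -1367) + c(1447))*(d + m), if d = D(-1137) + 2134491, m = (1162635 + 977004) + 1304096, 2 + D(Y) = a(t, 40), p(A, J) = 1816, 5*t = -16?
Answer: 36484308667/4 ≈ 9.1211e+9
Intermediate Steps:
t = -16/5 (t = (⅕)*(-16) = -16/5 ≈ -3.2000)
c(W) = -W/8
D(Y) = -12 (D(Y) = -2 - 10 = -12)
m = 3443735 (m = 2139639 + 1304096 = 3443735)
d = 2134479 (d = -12 + 2134491 = 2134479)
(p(705, -1367) + c(1447))*(d + m) = (1816 - ⅛*1447)*(2134479 + 3443735) = (1816 - 1447/8)*5578214 = (13081/8)*5578214 = 36484308667/4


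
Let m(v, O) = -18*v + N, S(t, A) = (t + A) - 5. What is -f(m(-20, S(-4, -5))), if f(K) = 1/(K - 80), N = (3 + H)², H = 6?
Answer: -1/361 ≈ -0.0027701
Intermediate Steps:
N = 81 (N = (3 + 6)² = 9² = 81)
S(t, A) = -5 + A + t (S(t, A) = (A + t) - 5 = -5 + A + t)
m(v, O) = 81 - 18*v (m(v, O) = -18*v + 81 = 81 - 18*v)
f(K) = 1/(-80 + K)
-f(m(-20, S(-4, -5))) = -1/(-80 + (81 - 18*(-20))) = -1/(-80 + (81 + 360)) = -1/(-80 + 441) = -1/361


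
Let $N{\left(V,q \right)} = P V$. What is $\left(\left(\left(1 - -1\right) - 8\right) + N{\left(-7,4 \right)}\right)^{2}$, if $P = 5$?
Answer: $1681$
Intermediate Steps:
$N{\left(V,q \right)} = 5 V$
$\left(\left(\left(1 - -1\right) - 8\right) + N{\left(-7,4 \right)}\right)^{2} = \left(\left(\left(1 - -1\right) - 8\right) + 5 \left(-7\right)\right)^{2} = \left(\left(\left(1 + 1\right) - 8\right) - 35\right)^{2} = \left(\left(2 - 8\right) - 35\right)^{2} = \left(-6 - 35\right)^{2} = \left(-41\right)^{2} = 1681$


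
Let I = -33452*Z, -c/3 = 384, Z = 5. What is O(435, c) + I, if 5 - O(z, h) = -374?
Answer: -166881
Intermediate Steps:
c = -1152 (c = -3*384 = -1152)
I = -167260 (I = -33452*5 = -167260)
O(z, h) = 379 (O(z, h) = 5 - 1*(-374) = 5 + 374 = 379)
O(435, c) + I = 379 - 167260 = -166881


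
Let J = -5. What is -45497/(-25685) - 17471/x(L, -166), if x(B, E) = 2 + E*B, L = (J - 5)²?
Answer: 1203901841/426319630 ≈ 2.8239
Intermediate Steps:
L = 100 (L = (-5 - 5)² = (-10)² = 100)
x(B, E) = 2 + B*E
-45497/(-25685) - 17471/x(L, -166) = -45497/(-25685) - 17471/(2 + 100*(-166)) = -45497*(-1/25685) - 17471/(2 - 16600) = 45497/25685 - 17471/(-16598) = 45497/25685 - 17471*(-1/16598) = 45497/25685 + 17471/16598 = 1203901841/426319630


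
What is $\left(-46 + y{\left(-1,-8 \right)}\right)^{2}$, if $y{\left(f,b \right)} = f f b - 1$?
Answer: $3025$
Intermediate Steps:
$y{\left(f,b \right)} = -1 + b f^{2}$ ($y{\left(f,b \right)} = f^{2} b - 1 = b f^{2} - 1 = -1 + b f^{2}$)
$\left(-46 + y{\left(-1,-8 \right)}\right)^{2} = \left(-46 - \left(1 + 8 \left(-1\right)^{2}\right)\right)^{2} = \left(-46 - 9\right)^{2} = \left(-55\right)^{2} = 3025$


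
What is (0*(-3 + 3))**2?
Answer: 0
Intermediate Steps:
(0*(-3 + 3))**2 = (0*0)**2 = 0**2 = 0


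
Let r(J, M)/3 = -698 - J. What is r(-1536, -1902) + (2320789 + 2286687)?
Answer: 4609990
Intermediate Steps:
r(J, M) = -2094 - 3*J (r(J, M) = 3*(-698 - J) = -2094 - 3*J)
r(-1536, -1902) + (2320789 + 2286687) = (-2094 - 3*(-1536)) + (2320789 + 2286687) = (-2094 + 4608) + 4607476 = 2514 + 4607476 = 4609990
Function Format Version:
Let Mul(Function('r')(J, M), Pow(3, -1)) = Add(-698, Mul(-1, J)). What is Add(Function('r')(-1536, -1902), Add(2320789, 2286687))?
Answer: 4609990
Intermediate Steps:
Function('r')(J, M) = Add(-2094, Mul(-3, J)) (Function('r')(J, M) = Mul(3, Add(-698, Mul(-1, J))) = Add(-2094, Mul(-3, J)))
Add(Function('r')(-1536, -1902), Add(2320789, 2286687)) = Add(Add(-2094, Mul(-3, -1536)), Add(2320789, 2286687)) = Add(Add(-2094, 4608), 4607476) = Add(2514, 4607476) = 4609990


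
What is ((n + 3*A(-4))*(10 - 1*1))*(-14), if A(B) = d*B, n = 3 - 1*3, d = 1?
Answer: 1512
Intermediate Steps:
n = 0 (n = 3 - 3 = 0)
A(B) = B (A(B) = 1*B = B)
((n + 3*A(-4))*(10 - 1*1))*(-14) = ((0 + 3*(-4))*(10 - 1*1))*(-14) = ((0 - 12)*(10 - 1))*(-14) = -12*9*(-14) = -108*(-14) = 1512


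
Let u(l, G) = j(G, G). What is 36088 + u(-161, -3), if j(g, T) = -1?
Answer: 36087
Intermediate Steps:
u(l, G) = -1
36088 + u(-161, -3) = 36088 - 1 = 36087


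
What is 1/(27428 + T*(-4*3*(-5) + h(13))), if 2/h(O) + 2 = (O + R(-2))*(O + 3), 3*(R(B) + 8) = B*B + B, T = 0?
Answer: 1/27428 ≈ 3.6459e-5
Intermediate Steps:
R(B) = -8 + B/3 + B**2/3 (R(B) = -8 + (B*B + B)/3 = -8 + (B**2 + B)/3 = -8 + (B + B**2)/3 = -8 + (B/3 + B**2/3) = -8 + B/3 + B**2/3)
h(O) = 2/(-2 + (3 + O)*(-22/3 + O)) (h(O) = 2/(-2 + (O + (-8 + (1/3)*(-2) + (1/3)*(-2)**2))*(O + 3)) = 2/(-2 + (O + (-8 - 2/3 + (1/3)*4))*(3 + O)) = 2/(-2 + (O + (-8 - 2/3 + 4/3))*(3 + O)) = 2/(-2 + (O - 22/3)*(3 + O)) = 2/(-2 + (-22/3 + O)*(3 + O)) = 2/(-2 + (3 + O)*(-22/3 + O)))
1/(27428 + T*(-4*3*(-5) + h(13))) = 1/(27428 + 0*(-4*3*(-5) + 6/(-72 - 13*13 + 3*13**2))) = 1/(27428 + 0*(-12*(-5) + 6/(-72 - 169 + 3*169))) = 1/(27428 + 0*(60 + 6/(-72 - 169 + 507))) = 1/(27428 + 0*(60 + 6/266)) = 1/(27428 + 0*(60 + 6*(1/266))) = 1/(27428 + 0*(60 + 3/133)) = 1/(27428 + 0*(7983/133)) = 1/(27428 + 0) = 1/27428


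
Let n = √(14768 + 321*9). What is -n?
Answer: -√17657 ≈ -132.88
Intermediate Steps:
n = √17657 (n = √(14768 + 2889) = √17657 ≈ 132.88)
-n = -√17657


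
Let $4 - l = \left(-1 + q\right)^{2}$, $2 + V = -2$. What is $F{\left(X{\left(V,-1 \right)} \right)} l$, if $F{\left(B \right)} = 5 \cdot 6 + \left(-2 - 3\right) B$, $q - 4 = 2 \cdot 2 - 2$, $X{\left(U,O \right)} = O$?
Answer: $-735$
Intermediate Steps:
$V = -4$ ($V = -2 - 2 = -4$)
$q = 6$ ($q = 4 + \left(2 \cdot 2 - 2\right) = 4 + \left(4 - 2\right) = 4 + 2 = 6$)
$l = -21$ ($l = 4 - \left(-1 + 6\right)^{2} = 4 - 5^{2} = 4 - 25 = -21$)
$F{\left(B \right)} = 30 - 5 B$
$F{\left(X{\left(V,-1 \right)} \right)} l = \left(30 - -5\right) \left(-21\right) = \left(30 + 5\right) \left(-21\right) = 35 \left(-21\right) = -735$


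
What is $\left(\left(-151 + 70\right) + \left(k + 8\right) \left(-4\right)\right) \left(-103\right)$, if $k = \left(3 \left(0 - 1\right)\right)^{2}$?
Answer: $15347$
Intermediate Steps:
$k = 9$ ($k = \left(3 \left(-1\right)\right)^{2} = \left(-3\right)^{2} = 9$)
$\left(\left(-151 + 70\right) + \left(k + 8\right) \left(-4\right)\right) \left(-103\right) = \left(\left(-151 + 70\right) + \left(9 + 8\right) \left(-4\right)\right) \left(-103\right) = \left(-81 + 17 \left(-4\right)\right) \left(-103\right) = \left(-81 - 68\right) \left(-103\right) = \left(-149\right) \left(-103\right) = 15347$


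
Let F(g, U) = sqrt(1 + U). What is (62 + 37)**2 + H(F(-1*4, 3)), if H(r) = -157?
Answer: 9644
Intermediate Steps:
(62 + 37)**2 + H(F(-1*4, 3)) = (62 + 37)**2 - 157 = 99**2 - 157 = 9801 - 157 = 9644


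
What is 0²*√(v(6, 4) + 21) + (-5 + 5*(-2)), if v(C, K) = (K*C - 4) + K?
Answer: -15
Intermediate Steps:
v(C, K) = -4 + K + C*K (v(C, K) = (C*K - 4) + K = (-4 + C*K) + K = -4 + K + C*K)
0²*√(v(6, 4) + 21) + (-5 + 5*(-2)) = 0²*√((-4 + 4 + 6*4) + 21) + (-5 + 5*(-2)) = 0*√((-4 + 4 + 24) + 21) + (-5 - 10) = 0*√(24 + 21) - 15 = 0*√45 - 15 = 0*(3*√5) - 15 = 0 - 15 = -15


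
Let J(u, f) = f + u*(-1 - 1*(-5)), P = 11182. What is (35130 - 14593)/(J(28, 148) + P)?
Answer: 20537/11442 ≈ 1.7949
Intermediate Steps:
J(u, f) = f + 4*u (J(u, f) = f + u*(-1 + 5) = f + u*4 = f + 4*u)
(35130 - 14593)/(J(28, 148) + P) = (35130 - 14593)/((148 + 4*28) + 11182) = 20537/((148 + 112) + 11182) = 20537/(260 + 11182) = 20537/11442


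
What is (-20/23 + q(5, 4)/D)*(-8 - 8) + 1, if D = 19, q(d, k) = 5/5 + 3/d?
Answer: 29641/2185 ≈ 13.566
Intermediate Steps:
q(d, k) = 1 + 3/d (q(d, k) = 5*(⅕) + 3/d = 1 + 3/d)
(-20/23 + q(5, 4)/D)*(-8 - 8) + 1 = (-20/23 + ((3 + 5)/5)/19)*(-8 - 8) + 1 = (-20*1/23 + ((⅕)*8)*(1/19))*(-16) + 1 = (-20/23 + (8/5)*(1/19))*(-16) + 1 = (-20/23 + 8/95)*(-16) + 1 = -1716/2185*(-16) + 1 = 27456/2185 + 1 = 29641/2185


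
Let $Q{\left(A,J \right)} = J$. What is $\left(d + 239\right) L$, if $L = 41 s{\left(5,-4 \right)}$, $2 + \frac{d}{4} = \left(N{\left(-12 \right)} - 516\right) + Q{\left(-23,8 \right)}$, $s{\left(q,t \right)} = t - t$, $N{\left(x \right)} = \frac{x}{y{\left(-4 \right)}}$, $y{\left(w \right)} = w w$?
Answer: $0$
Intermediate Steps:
$y{\left(w \right)} = w^{2}$
$N{\left(x \right)} = \frac{x}{16}$ ($N{\left(x \right)} = \frac{x}{\left(-4\right)^{2}} = \frac{x}{16}$)
$s{\left(q,t \right)} = 0$
$d = -2043$ ($d = -8 + 4 \left(\left(\frac{1}{16} \left(-12\right) - 516\right) + 8\right) = -8 + 4 \left(\left(- \frac{3}{4} - 516\right) + 8\right) = -8 + 4 \left(- \frac{2067}{4} + 8\right) = -8 + 4 \left(- \frac{2035}{4}\right) = -8 - 2035 = -2043$)
$L = 0$ ($L = 41 \cdot 0 = 0$)
$\left(d + 239\right) L = \left(-2043 + 239\right) 0 = \left(-1804\right) 0 = 0$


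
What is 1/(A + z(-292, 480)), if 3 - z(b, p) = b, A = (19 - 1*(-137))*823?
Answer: 1/128683 ≈ 7.7710e-6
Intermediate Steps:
A = 128388 (A = (19 + 137)*823 = 156*823 = 128388)
z(b, p) = 3 - b
1/(A + z(-292, 480)) = 1/(128388 + (3 - 1*(-292))) = 1/(128388 + (3 + 292)) = 1/(128388 + 295) = 1/128683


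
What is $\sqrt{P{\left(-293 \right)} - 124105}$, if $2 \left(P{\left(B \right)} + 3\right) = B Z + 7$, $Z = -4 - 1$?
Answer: $6 i \sqrt{3427} \approx 351.24 i$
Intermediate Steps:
$Z = -5$ ($Z = -4 - 1 = -5$)
$P{\left(B \right)} = \frac{1}{2} - \frac{5 B}{2}$ ($P{\left(B \right)} = -3 + \frac{B \left(-5\right) + 7}{2} = -3 + \frac{- 5 B + 7}{2} = -3 + \frac{7 - 5 B}{2} = -3 - \left(- \frac{7}{2} + \frac{5 B}{2}\right) = \frac{1}{2} - \frac{5 B}{2}$)
$\sqrt{P{\left(-293 \right)} - 124105} = \sqrt{\left(\frac{1}{2} - - \frac{1465}{2}\right) - 124105} = \sqrt{\left(\frac{1}{2} + \frac{1465}{2}\right) - 124105} = \sqrt{733 - 124105} = \sqrt{-123372} = 6 i \sqrt{3427}$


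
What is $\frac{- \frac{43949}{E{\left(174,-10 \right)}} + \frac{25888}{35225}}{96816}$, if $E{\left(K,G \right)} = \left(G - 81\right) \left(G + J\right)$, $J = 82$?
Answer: $\frac{1717721701}{22344571267200} \approx 7.6874 \cdot 10^{-5}$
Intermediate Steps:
$E{\left(K,G \right)} = \left(-81 + G\right) \left(82 + G\right)$ ($E{\left(K,G \right)} = \left(G - 81\right) \left(G + 82\right) = \left(-81 + G\right) \left(82 + G\right)$)
$\frac{- \frac{43949}{E{\left(174,-10 \right)}} + \frac{25888}{35225}}{96816} = \frac{- \frac{43949}{-6642 - 10 + \left(-10\right)^{2}} + \frac{25888}{35225}}{96816} = \left(- \frac{43949}{-6642 - 10 + 100} + 25888 \cdot \frac{1}{35225}\right) \frac{1}{96816} = \left(- \frac{43949}{-6552} + \frac{25888}{35225}\right) \frac{1}{96816} = \left(\left(-43949\right) \left(- \frac{1}{6552}\right) + \frac{25888}{35225}\right) \frac{1}{96816} = \left(\frac{43949}{6552} + \frac{25888}{35225}\right) \frac{1}{96816} = \frac{1717721701}{230794200} \cdot \frac{1}{96816} = \frac{1717721701}{22344571267200}$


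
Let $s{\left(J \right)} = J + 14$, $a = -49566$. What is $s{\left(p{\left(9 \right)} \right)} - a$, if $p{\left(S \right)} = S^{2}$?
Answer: $49661$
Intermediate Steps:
$s{\left(J \right)} = 14 + J$
$s{\left(p{\left(9 \right)} \right)} - a = \left(14 + 9^{2}\right) - -49566 = \left(14 + 81\right) + 49566 = 95 + 49566 = 49661$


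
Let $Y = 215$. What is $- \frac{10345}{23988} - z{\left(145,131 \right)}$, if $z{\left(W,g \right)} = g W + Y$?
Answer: $- \frac{460819825}{23988} \approx -19210.0$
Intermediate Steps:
$z{\left(W,g \right)} = 215 + W g$ ($z{\left(W,g \right)} = g W + 215 = W g + 215 = 215 + W g$)
$- \frac{10345}{23988} - z{\left(145,131 \right)} = - \frac{10345}{23988} - \left(215 + 145 \cdot 131\right) = \left(-10345\right) \frac{1}{23988} - \left(215 + 18995\right) = - \frac{10345}{23988} - 19210 = - \frac{460819825}{23988}$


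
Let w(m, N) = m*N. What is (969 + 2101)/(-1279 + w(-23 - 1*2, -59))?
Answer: 1535/98 ≈ 15.663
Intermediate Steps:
w(m, N) = N*m
(969 + 2101)/(-1279 + w(-23 - 1*2, -59)) = (969 + 2101)/(-1279 - 59*(-23 - 1*2)) = 3070/(-1279 - 59*(-23 - 2)) = 3070/(-1279 - 59*(-25)) = 3070/(-1279 + 1475) = 3070/196 = 3070*(1/196) = 1535/98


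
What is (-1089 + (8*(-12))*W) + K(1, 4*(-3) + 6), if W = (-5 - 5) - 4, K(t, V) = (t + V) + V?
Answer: 244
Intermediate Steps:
K(t, V) = t + 2*V (K(t, V) = (V + t) + V = t + 2*V)
W = -14 (W = -10 - 4 = -14)
(-1089 + (8*(-12))*W) + K(1, 4*(-3) + 6) = (-1089 + (8*(-12))*(-14)) + (1 + 2*(4*(-3) + 6)) = (-1089 - 96*(-14)) + (1 + 2*(-12 + 6)) = (-1089 + 1344) + (1 + 2*(-6)) = 255 + (1 - 12) = 255 - 11 = 244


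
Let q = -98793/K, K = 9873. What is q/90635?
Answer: -10977/99426595 ≈ -0.00011040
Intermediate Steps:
q = -10977/1097 (q = -98793/9873 = -98793*1/9873 = -10977/1097 ≈ -10.006)
q/90635 = -10977/1097/90635 = -10977/1097*1/90635 = -10977/99426595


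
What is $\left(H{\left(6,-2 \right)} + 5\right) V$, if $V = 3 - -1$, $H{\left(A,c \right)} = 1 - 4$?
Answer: $8$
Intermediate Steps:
$H{\left(A,c \right)} = -3$ ($H{\left(A,c \right)} = 1 - 4 = -3$)
$V = 4$ ($V = 3 + 1 = 4$)
$\left(H{\left(6,-2 \right)} + 5\right) V = \left(-3 + 5\right) 4 = 2 \cdot 4 = 8$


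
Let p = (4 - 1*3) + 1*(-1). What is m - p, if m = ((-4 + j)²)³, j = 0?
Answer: 4096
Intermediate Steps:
m = 4096 (m = ((-4 + 0)²)³ = ((-4)²)³ = 16³ = 4096)
p = 0 (p = (4 - 3) - 1 = 1 - 1 = 0)
m - p = 4096 - 1*0 = 4096 + 0 = 4096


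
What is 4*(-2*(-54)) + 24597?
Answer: 25029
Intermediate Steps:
4*(-2*(-54)) + 24597 = 4*108 + 24597 = 432 + 24597 = 25029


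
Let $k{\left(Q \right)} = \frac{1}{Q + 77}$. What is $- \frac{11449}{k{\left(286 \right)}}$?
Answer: $-4155987$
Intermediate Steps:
$k{\left(Q \right)} = \frac{1}{77 + Q}$
$- \frac{11449}{k{\left(286 \right)}} = - \frac{11449}{\frac{1}{77 + 286}} = - \frac{11449}{\frac{1}{363}} = - 11449 \frac{1}{\frac{1}{363}} = \left(-11449\right) 363 = -4155987$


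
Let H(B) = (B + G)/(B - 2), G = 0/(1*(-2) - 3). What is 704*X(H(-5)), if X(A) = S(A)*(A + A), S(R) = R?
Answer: 35200/49 ≈ 718.37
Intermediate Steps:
G = 0 (G = 0/(-2 - 3) = 0/(-5) = 0*(-1/5) = 0)
H(B) = B/(-2 + B) (H(B) = (B + 0)/(B - 2) = B/(-2 + B))
X(A) = 2*A**2 (X(A) = A*(A + A) = A*(2*A) = 2*A**2)
704*X(H(-5)) = 704*(2*(-5/(-2 - 5))**2) = 704*(2*(-5/(-7))**2) = 704*(2*(-5*(-1/7))**2) = 704*(2*(5/7)**2) = 704*(2*(25/49)) = 704*(50/49) = 35200/49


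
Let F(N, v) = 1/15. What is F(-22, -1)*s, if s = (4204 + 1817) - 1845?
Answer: 1392/5 ≈ 278.40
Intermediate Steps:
s = 4176 (s = 6021 - 1845 = 4176)
F(N, v) = 1/15 (F(N, v) = 1*(1/15) = 1/15)
F(-22, -1)*s = (1/15)*4176 = 1392/5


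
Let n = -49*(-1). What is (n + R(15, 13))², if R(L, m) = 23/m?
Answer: 435600/169 ≈ 2577.5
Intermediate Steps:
n = 49
(n + R(15, 13))² = (49 + 23/13)² = (660/13)² = 435600/169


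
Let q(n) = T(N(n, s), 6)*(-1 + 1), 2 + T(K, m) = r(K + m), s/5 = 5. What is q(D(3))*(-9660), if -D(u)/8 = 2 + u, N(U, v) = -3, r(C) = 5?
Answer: 0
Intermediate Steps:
s = 25 (s = 5*5 = 25)
T(K, m) = 3 (T(K, m) = -2 + 5 = 3)
D(u) = -16 - 8*u (D(u) = -8*(2 + u) = -16 - 8*u)
q(n) = 0 (q(n) = 3*(-1 + 1) = 3*0 = 0)
q(D(3))*(-9660) = 0*(-9660) = 0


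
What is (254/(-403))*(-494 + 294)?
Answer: 50800/403 ≈ 126.05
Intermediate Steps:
(254/(-403))*(-494 + 294) = (254*(-1/403))*(-200) = -254/403*(-200) = 50800/403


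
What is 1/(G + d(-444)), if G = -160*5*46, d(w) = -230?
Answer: -1/37030 ≈ -2.7005e-5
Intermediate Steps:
G = -36800 (G = -800*46 = -36800)
1/(G + d(-444)) = 1/(-36800 - 230) = 1/(-37030) = -1/37030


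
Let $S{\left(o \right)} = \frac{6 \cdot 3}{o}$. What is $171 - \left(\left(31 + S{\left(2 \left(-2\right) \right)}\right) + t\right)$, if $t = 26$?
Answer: $\frac{237}{2} \approx 118.5$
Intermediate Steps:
$S{\left(o \right)} = \frac{18}{o}$
$171 - \left(\left(31 + S{\left(2 \left(-2\right) \right)}\right) + t\right) = 171 - \left(\left(31 + \frac{18}{2 \left(-2\right)}\right) + 26\right) = 171 - \left(\left(31 + \frac{18}{-4}\right) + 26\right) = 171 - \left(\left(31 + 18 \left(- \frac{1}{4}\right)\right) + 26\right) = 171 - \left(\left(31 - \frac{9}{2}\right) + 26\right) = 171 - \left(\frac{53}{2} + 26\right) = 171 - \frac{105}{2} = \frac{237}{2}$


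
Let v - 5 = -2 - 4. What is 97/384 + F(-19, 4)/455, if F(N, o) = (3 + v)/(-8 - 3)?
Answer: 484717/1921920 ≈ 0.25220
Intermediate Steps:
v = -1 (v = 5 + (-2 - 4) = 5 - 6 = -1)
F(N, o) = -2/11 (F(N, o) = (3 - 1)/(-8 - 3) = 2/(-11) = 2*(-1/11) = -2/11)
97/384 + F(-19, 4)/455 = 97/384 - 2/11/455 = 97*(1/384) - 2/11*1/455 = 97/384 - 2/5005 = 484717/1921920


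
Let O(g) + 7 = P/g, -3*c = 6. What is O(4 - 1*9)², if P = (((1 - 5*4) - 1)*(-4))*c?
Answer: 625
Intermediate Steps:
c = -2 (c = -⅓*6 = -2)
P = -160 (P = (((1 - 5*4) - 1)*(-4))*(-2) = (((1 - 20) - 1)*(-4))*(-2) = ((-19 - 1)*(-4))*(-2) = -20*(-4)*(-2) = 80*(-2) = -160)
O(g) = -7 - 160/g
O(4 - 1*9)² = (-7 - 160/(4 - 1*9))² = (-7 - 160/(4 - 9))² = (-7 - 160/(-5))² = (-7 - 160*(-⅕))² = (-7 + 32)² = 25² = 625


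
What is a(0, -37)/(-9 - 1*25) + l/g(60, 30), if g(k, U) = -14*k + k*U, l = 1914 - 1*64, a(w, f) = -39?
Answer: 5017/1632 ≈ 3.0741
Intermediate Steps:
l = 1850 (l = 1914 - 64 = 1850)
g(k, U) = -14*k + U*k
a(0, -37)/(-9 - 1*25) + l/g(60, 30) = -39/(-9 - 1*25) + 1850/((60*(-14 + 30))) = -39/(-9 - 25) + 1850/((60*16)) = -39/(-34) + 1850/960 = -39*(-1/34) + 1850*(1/960) = 39/34 + 185/96 = 5017/1632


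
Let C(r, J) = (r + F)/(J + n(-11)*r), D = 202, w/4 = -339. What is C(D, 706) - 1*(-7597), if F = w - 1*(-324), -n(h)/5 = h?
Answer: 44882661/5908 ≈ 7596.9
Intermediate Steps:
w = -1356 (w = 4*(-339) = -1356)
n(h) = -5*h
F = -1032 (F = -1356 - 1*(-324) = -1356 + 324 = -1032)
C(r, J) = (-1032 + r)/(J + 55*r) (C(r, J) = (r - 1032)/(J + (-5*(-11))*r) = (-1032 + r)/(J + 55*r))
C(D, 706) - 1*(-7597) = (-1032 + 202)/(706 + 55*202) - 1*(-7597) = -830/(706 + 11110) + 7597 = -830/11816 + 7597 = (1/11816)*(-830) + 7597 = -415/5908 + 7597 = 44882661/5908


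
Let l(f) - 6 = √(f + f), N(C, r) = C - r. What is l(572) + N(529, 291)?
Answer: 244 + 2*√286 ≈ 277.82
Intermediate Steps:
l(f) = 6 + √2*√f (l(f) = 6 + √(f + f) = 6 + √(2*f) = 6 + √2*√f)
l(572) + N(529, 291) = (6 + √2*√572) + (529 - 1*291) = (6 + √2*(2*√143)) + (529 - 291) = (6 + 2*√286) + 238 = 244 + 2*√286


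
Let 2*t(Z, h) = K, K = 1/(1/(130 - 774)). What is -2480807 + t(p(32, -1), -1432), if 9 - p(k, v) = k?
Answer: -2481129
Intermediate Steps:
K = -644 (K = 1/(1/(-644)) = 1/(-1/644) = -644)
p(k, v) = 9 - k
t(Z, h) = -322 (t(Z, h) = (½)*(-644) = -322)
-2480807 + t(p(32, -1), -1432) = -2480807 - 322 = -2481129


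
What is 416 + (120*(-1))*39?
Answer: -4264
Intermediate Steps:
416 + (120*(-1))*39 = 416 - 120*39 = 416 - 4680 = -4264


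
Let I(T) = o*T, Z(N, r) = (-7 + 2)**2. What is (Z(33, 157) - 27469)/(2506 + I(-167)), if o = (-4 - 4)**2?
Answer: 13722/4091 ≈ 3.3542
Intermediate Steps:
Z(N, r) = 25 (Z(N, r) = (-5)**2 = 25)
o = 64 (o = (-8)**2 = 64)
I(T) = 64*T
(Z(33, 157) - 27469)/(2506 + I(-167)) = (25 - 27469)/(2506 + 64*(-167)) = -27444/(2506 - 10688) = -27444/(-8182) = -27444*(-1/8182) = 13722/4091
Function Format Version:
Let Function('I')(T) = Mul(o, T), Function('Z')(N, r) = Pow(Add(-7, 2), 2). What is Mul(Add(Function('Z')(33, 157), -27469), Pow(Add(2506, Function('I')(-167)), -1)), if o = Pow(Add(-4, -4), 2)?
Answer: Rational(13722, 4091) ≈ 3.3542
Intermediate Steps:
Function('Z')(N, r) = 25 (Function('Z')(N, r) = Pow(-5, 2) = 25)
o = 64 (o = Pow(-8, 2) = 64)
Function('I')(T) = Mul(64, T)
Mul(Add(Function('Z')(33, 157), -27469), Pow(Add(2506, Function('I')(-167)), -1)) = Mul(Add(25, -27469), Pow(Add(2506, Mul(64, -167)), -1)) = Mul(-27444, Pow(Add(2506, -10688), -1)) = Mul(-27444, Pow(-8182, -1)) = Mul(-27444, Rational(-1, 8182)) = Rational(13722, 4091)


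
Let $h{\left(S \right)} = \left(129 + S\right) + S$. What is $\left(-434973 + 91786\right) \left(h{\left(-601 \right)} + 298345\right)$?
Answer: $-102019885864$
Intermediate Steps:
$h{\left(S \right)} = 129 + 2 S$
$\left(-434973 + 91786\right) \left(h{\left(-601 \right)} + 298345\right) = \left(-434973 + 91786\right) \left(\left(129 + 2 \left(-601\right)\right) + 298345\right) = - 343187 \left(\left(129 - 1202\right) + 298345\right) = - 343187 \left(-1073 + 298345\right) = \left(-343187\right) 297272 = -102019885864$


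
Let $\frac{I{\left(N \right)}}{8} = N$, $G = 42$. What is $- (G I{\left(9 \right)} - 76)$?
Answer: $-2948$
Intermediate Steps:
$I{\left(N \right)} = 8 N$
$- (G I{\left(9 \right)} - 76) = - (42 \cdot 8 \cdot 9 - 76) = - (42 \cdot 72 - 76) = - (3024 - 76) = \left(-1\right) 2948 = -2948$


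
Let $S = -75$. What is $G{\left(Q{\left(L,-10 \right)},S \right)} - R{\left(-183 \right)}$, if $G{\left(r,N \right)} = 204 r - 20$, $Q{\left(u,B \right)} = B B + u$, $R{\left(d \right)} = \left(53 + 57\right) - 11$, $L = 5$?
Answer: $21301$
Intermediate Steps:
$R{\left(d \right)} = 99$ ($R{\left(d \right)} = 110 - 11 = 99$)
$Q{\left(u,B \right)} = u + B^{2}$ ($Q{\left(u,B \right)} = B^{2} + u = u + B^{2}$)
$G{\left(r,N \right)} = -20 + 204 r$
$G{\left(Q{\left(L,-10 \right)},S \right)} - R{\left(-183 \right)} = \left(-20 + 204 \left(5 + \left(-10\right)^{2}\right)\right) - 99 = \left(-20 + 204 \left(5 + 100\right)\right) - 99 = \left(-20 + 204 \cdot 105\right) - 99 = \left(-20 + 21420\right) - 99 = 21400 - 99 = 21301$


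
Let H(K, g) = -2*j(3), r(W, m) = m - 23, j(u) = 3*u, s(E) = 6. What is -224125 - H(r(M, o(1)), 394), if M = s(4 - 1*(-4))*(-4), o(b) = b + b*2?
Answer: -224107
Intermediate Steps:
o(b) = 3*b (o(b) = b + 2*b = 3*b)
M = -24 (M = 6*(-4) = -24)
r(W, m) = -23 + m
H(K, g) = -18 (H(K, g) = -6*3 = -2*9 = -18)
-224125 - H(r(M, o(1)), 394) = -224125 - 1*(-18) = -224125 + 18 = -224107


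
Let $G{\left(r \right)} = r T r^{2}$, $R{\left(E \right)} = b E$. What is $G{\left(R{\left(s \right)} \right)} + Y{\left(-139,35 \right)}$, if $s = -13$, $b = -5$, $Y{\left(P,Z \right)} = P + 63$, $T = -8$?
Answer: $-2197076$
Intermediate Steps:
$Y{\left(P,Z \right)} = 63 + P$
$R{\left(E \right)} = - 5 E$
$G{\left(r \right)} = - 8 r^{3}$ ($G{\left(r \right)} = r \left(- 8 r^{2}\right) = - 8 r^{3}$)
$G{\left(R{\left(s \right)} \right)} + Y{\left(-139,35 \right)} = - 8 \left(\left(-5\right) \left(-13\right)\right)^{3} + \left(63 - 139\right) = - 8 \cdot 65^{3} - 76 = \left(-8\right) 274625 - 76 = -2197000 - 76 = -2197076$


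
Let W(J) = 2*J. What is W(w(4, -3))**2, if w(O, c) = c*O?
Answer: 576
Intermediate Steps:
w(O, c) = O*c
W(w(4, -3))**2 = (2*(4*(-3)))**2 = (2*(-12))**2 = (-24)**2 = 576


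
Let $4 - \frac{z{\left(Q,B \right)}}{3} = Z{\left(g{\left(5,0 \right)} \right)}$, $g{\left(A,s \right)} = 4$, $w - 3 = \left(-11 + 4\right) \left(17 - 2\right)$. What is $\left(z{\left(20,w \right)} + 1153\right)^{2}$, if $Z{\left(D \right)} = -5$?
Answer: $1392400$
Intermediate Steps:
$w = -102$ ($w = 3 + \left(-11 + 4\right) \left(17 - 2\right) = 3 - 105 = -102$)
$z{\left(Q,B \right)} = 27$ ($z{\left(Q,B \right)} = 12 - -15 = 12 + 15 = 27$)
$\left(z{\left(20,w \right)} + 1153\right)^{2} = \left(27 + 1153\right)^{2} = 1180^{2} = 1392400$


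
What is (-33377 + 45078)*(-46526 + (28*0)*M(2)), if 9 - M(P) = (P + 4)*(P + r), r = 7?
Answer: -544400726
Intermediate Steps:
M(P) = 9 - (4 + P)*(7 + P) (M(P) = 9 - (P + 4)*(P + 7) = 9 - (4 + P)*(7 + P))
(-33377 + 45078)*(-46526 + (28*0)*M(2)) = (-33377 + 45078)*(-46526 + (28*0)*(-19 - 1*2² - 11*2)) = 11701*(-46526 + 0*(-19 - 1*4 - 22)) = 11701*(-46526 + 0*(-19 - 4 - 22)) = 11701*(-46526 + 0*(-45)) = 11701*(-46526 + 0) = 11701*(-46526) = -544400726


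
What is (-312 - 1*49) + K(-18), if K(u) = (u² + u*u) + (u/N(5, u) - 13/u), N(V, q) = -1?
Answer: 5503/18 ≈ 305.72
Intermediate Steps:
K(u) = -u - 13/u + 2*u² (K(u) = (u² + u*u) + (u/(-1) - 13/u) = (u² + u²) + (u*(-1) - 13/u) = 2*u² + (-u - 13/u) = -u - 13/u + 2*u²)
(-312 - 1*49) + K(-18) = (-312 - 1*49) + (-1*(-18) - 13/(-18) + 2*(-18)²) = (-312 - 49) + (18 - 13*(-1/18) + 2*324) = -361 + (18 + 13/18 + 648) = -361 + 12001/18 = 5503/18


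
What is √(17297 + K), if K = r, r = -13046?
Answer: √4251 ≈ 65.200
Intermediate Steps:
K = -13046
√(17297 + K) = √(17297 - 13046) = √4251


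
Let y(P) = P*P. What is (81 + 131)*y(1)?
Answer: 212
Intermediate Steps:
y(P) = P**2
(81 + 131)*y(1) = (81 + 131)*1**2 = 212*1 = 212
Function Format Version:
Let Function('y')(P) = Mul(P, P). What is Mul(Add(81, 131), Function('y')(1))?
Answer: 212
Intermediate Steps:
Function('y')(P) = Pow(P, 2)
Mul(Add(81, 131), Function('y')(1)) = Mul(Add(81, 131), Pow(1, 2)) = Mul(212, 1) = 212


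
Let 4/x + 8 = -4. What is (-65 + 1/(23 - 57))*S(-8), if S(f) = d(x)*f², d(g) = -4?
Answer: 283008/17 ≈ 16648.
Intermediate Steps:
x = -⅓ (x = 4/(-8 - 4) = 4/(-12) = 4*(-1/12) = -⅓ ≈ -0.33333)
S(f) = -4*f²
(-65 + 1/(23 - 57))*S(-8) = (-65 + 1/(23 - 57))*(-4*(-8)²) = (-65 + 1/(-34))*(-4*64) = (-65 - 1/34)*(-256) = -2211/34*(-256) = 283008/17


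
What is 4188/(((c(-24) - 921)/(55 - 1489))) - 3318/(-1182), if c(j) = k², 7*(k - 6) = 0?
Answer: 394530343/58115 ≈ 6788.8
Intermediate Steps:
k = 6 (k = 6 + (⅐)*0 = 6 + 0 = 6)
c(j) = 36 (c(j) = 6² = 36)
4188/(((c(-24) - 921)/(55 - 1489))) - 3318/(-1182) = 4188/(((36 - 921)/(55 - 1489))) - 3318/(-1182) = 4188/((-885/(-1434))) - 3318*(-1/1182) = 4188/((-885*(-1/1434))) + 553/197 = 4188/(295/478) + 553/197 = 4188*(478/295) + 553/197 = 2001864/295 + 553/197 = 394530343/58115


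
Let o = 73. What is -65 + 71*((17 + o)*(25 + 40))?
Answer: 415285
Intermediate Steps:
-65 + 71*((17 + o)*(25 + 40)) = -65 + 71*((17 + 73)*(25 + 40)) = -65 + 71*(90*65) = -65 + 71*5850 = -65 + 415350 = 415285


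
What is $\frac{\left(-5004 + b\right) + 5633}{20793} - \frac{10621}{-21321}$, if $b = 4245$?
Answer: $\frac{108253669}{147775851} \approx 0.73255$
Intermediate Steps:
$\frac{\left(-5004 + b\right) + 5633}{20793} - \frac{10621}{-21321} = \frac{\left(-5004 + 4245\right) + 5633}{20793} - \frac{10621}{-21321} = \left(-759 + 5633\right) \frac{1}{20793} - - \frac{10621}{21321} = 4874 \cdot \frac{1}{20793} + \frac{10621}{21321} = \frac{4874}{20793} + \frac{10621}{21321} = \frac{108253669}{147775851}$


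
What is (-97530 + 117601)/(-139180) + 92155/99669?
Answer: 10825676401/13871931420 ≈ 0.78040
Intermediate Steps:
(-97530 + 117601)/(-139180) + 92155/99669 = 20071*(-1/139180) + 92155*(1/99669) = -20071/139180 + 92155/99669 = 10825676401/13871931420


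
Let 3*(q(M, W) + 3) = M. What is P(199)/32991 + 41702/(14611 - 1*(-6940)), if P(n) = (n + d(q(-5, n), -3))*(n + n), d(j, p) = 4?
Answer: 445283168/101569863 ≈ 4.3840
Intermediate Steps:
q(M, W) = -3 + M/3
P(n) = 2*n*(4 + n) (P(n) = (n + 4)*(n + n) = (4 + n)*(2*n) = 2*n*(4 + n))
P(199)/32991 + 41702/(14611 - 1*(-6940)) = (2*199*(4 + 199))/32991 + 41702/(14611 - 1*(-6940)) = (2*199*203)*(1/32991) + 41702/(14611 + 6940) = 80794*(1/32991) + 41702/21551 = 11542/4713 + 41702*(1/21551) = 11542/4713 + 41702/21551 = 445283168/101569863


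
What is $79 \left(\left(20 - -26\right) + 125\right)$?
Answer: $13509$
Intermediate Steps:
$79 \left(\left(20 - -26\right) + 125\right) = 79 \left(\left(20 + 26\right) + 125\right) = 79 \left(46 + 125\right) = 79 \cdot 171 = 13509$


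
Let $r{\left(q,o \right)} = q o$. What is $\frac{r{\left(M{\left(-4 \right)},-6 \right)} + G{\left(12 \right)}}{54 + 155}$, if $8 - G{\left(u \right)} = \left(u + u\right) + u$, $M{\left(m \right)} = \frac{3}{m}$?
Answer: $- \frac{47}{418} \approx -0.11244$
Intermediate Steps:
$G{\left(u \right)} = 8 - 3 u$ ($G{\left(u \right)} = 8 - \left(\left(u + u\right) + u\right) = 8 - \left(2 u + u\right) = 8 - 3 u$)
$r{\left(q,o \right)} = o q$
$\frac{r{\left(M{\left(-4 \right)},-6 \right)} + G{\left(12 \right)}}{54 + 155} = \frac{- 6 \frac{3}{-4} + \left(8 - 36\right)}{54 + 155} = \frac{- 6 \cdot 3 \left(- \frac{1}{4}\right) + \left(8 - 36\right)}{209} = \frac{\left(-6\right) \left(- \frac{3}{4}\right) - 28}{209} = \frac{\frac{9}{2} - 28}{209} = \frac{1}{209} \left(- \frac{47}{2}\right) = - \frac{47}{418}$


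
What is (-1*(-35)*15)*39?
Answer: 20475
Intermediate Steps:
(-1*(-35)*15)*39 = (35*15)*39 = 525*39 = 20475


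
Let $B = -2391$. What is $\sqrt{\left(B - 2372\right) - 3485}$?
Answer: $2 i \sqrt{2062} \approx 90.818 i$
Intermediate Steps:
$\sqrt{\left(B - 2372\right) - 3485} = \sqrt{\left(-2391 - 2372\right) - 3485} = \sqrt{-4763 - 3485} = \sqrt{-8248} = 2 i \sqrt{2062}$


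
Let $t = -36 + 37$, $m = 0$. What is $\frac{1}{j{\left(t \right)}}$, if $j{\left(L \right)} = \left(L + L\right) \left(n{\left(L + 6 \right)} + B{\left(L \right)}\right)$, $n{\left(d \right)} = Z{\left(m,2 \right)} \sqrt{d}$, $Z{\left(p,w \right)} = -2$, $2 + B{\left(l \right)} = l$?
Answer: $\frac{1}{54} - \frac{\sqrt{7}}{27} \approx -0.079472$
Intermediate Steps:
$B{\left(l \right)} = -2 + l$
$t = 1$
$n{\left(d \right)} = - 2 \sqrt{d}$
$j{\left(L \right)} = 2 L \left(-2 + L - 2 \sqrt{6 + L}\right)$ ($j{\left(L \right)} = \left(L + L\right) \left(- 2 \sqrt{L + 6} + \left(-2 + L\right)\right) = 2 L \left(- 2 \sqrt{6 + L} + \left(-2 + L\right)\right) = 2 L \left(-2 + L - 2 \sqrt{6 + L}\right)$)
$\frac{1}{j{\left(t \right)}} = \frac{1}{2 \cdot 1 \left(-2 + 1 - 2 \sqrt{6 + 1}\right)} = \frac{1}{2 \cdot 1 \left(-2 + 1 - 2 \sqrt{7}\right)} = \frac{1}{2 \cdot 1 \left(-1 - 2 \sqrt{7}\right)} = \frac{1}{-2 - 4 \sqrt{7}}$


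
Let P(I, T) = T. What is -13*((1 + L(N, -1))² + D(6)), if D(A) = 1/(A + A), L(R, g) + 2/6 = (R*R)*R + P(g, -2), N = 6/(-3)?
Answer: -40807/36 ≈ -1133.5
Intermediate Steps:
N = -2 (N = 6*(-⅓) = -2)
L(R, g) = -7/3 + R³ (L(R, g) = -⅓ + ((R*R)*R - 2) = -⅓ + (R²*R - 2) = -⅓ + (R³ - 2) = -⅓ + (-2 + R³) = -7/3 + R³)
D(A) = 1/(2*A)
-13*((1 + L(N, -1))² + D(6)) = -13*((1 + (-7/3 + (-2)³))² + (½)/6) = -13*((1 + (-7/3 - 8))² + (½)*(⅙)) = -13*((1 - 31/3)² + 1/12) = -13*((-28/3)² + 1/12) = -13*(784/9 + 1/12) = -13*3139/36 = -40807/36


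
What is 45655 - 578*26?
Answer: 30627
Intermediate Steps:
45655 - 578*26 = 45655 - 15028 = 30627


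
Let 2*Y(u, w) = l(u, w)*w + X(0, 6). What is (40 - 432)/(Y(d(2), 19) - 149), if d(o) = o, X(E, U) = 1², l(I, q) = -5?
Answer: 2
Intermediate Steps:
X(E, U) = 1
Y(u, w) = ½ - 5*w/2 (Y(u, w) = (-5*w + 1)/2 = (1 - 5*w)/2 = ½ - 5*w/2)
(40 - 432)/(Y(d(2), 19) - 149) = (40 - 432)/((½ - 5/2*19) - 149) = -392/((½ - 95/2) - 149) = -392/(-47 - 149) = -392/(-196) = -392*(-1/196) = 2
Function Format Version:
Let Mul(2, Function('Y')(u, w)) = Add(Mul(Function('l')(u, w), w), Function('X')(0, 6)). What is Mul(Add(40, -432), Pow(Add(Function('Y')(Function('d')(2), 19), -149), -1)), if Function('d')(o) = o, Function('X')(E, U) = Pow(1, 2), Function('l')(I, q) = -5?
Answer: 2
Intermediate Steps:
Function('X')(E, U) = 1
Function('Y')(u, w) = Add(Rational(1, 2), Mul(Rational(-5, 2), w)) (Function('Y')(u, w) = Mul(Rational(1, 2), Add(Mul(-5, w), 1)) = Mul(Rational(1, 2), Add(1, Mul(-5, w))) = Add(Rational(1, 2), Mul(Rational(-5, 2), w)))
Mul(Add(40, -432), Pow(Add(Function('Y')(Function('d')(2), 19), -149), -1)) = Mul(Add(40, -432), Pow(Add(Add(Rational(1, 2), Mul(Rational(-5, 2), 19)), -149), -1)) = Mul(-392, Pow(Add(Add(Rational(1, 2), Rational(-95, 2)), -149), -1)) = Mul(-392, Pow(Add(-47, -149), -1)) = Mul(-392, Pow(-196, -1)) = Mul(-392, Rational(-1, 196)) = 2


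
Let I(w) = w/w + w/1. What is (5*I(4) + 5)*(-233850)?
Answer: -7015500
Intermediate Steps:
I(w) = 1 + w (I(w) = 1 + w*1 = 1 + w)
(5*I(4) + 5)*(-233850) = (5*(1 + 4) + 5)*(-233850) = (5*5 + 5)*(-233850) = (25 + 5)*(-233850) = 30*(-233850) = -7015500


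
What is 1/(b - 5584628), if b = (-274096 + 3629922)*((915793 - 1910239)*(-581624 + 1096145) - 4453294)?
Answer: -1/1717068118890707788 ≈ -5.8239e-19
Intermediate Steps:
b = -1717068118885123160 (b = 3355826*(-994446*514521 - 4453294) = 3355826*(-511663350366 - 4453294) = 3355826*(-511667803660) = -1717068118885123160)
1/(b - 5584628) = 1/(-1717068118885123160 - 5584628) = 1/(-1717068118890707788) = -1/1717068118890707788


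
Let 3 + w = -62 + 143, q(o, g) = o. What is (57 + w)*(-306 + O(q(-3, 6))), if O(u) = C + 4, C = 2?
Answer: -40500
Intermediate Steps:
O(u) = 6 (O(u) = 2 + 4 = 6)
w = 78 (w = -3 + (-62 + 143) = -3 + 81 = 78)
(57 + w)*(-306 + O(q(-3, 6))) = (57 + 78)*(-306 + 6) = 135*(-300) = -40500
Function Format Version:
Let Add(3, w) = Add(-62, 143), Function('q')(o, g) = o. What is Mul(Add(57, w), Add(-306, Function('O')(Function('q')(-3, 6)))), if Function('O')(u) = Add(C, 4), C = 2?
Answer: -40500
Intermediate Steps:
Function('O')(u) = 6 (Function('O')(u) = Add(2, 4) = 6)
w = 78 (w = Add(-3, Add(-62, 143)) = Add(-3, 81) = 78)
Mul(Add(57, w), Add(-306, Function('O')(Function('q')(-3, 6)))) = Mul(Add(57, 78), Add(-306, 6)) = Mul(135, -300) = -40500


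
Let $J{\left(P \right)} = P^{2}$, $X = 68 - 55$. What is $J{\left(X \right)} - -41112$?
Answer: $41281$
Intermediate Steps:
$X = 13$
$J{\left(X \right)} - -41112 = 13^{2} - -41112 = 169 + 41112 = 41281$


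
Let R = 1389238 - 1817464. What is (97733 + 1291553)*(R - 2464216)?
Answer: -4018429176412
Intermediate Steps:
R = -428226
(97733 + 1291553)*(R - 2464216) = (97733 + 1291553)*(-428226 - 2464216) = 1389286*(-2892442) = -4018429176412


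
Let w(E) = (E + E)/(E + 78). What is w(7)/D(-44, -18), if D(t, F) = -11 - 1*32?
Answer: -14/3655 ≈ -0.0038304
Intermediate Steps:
D(t, F) = -43 (D(t, F) = -11 - 32 = -43)
w(E) = 2*E/(78 + E) (w(E) = (2*E)/(78 + E) = 2*E/(78 + E))
w(7)/D(-44, -18) = (2*7/(78 + 7))/(-43) = (2*7/85)*(-1/43) = (2*7*(1/85))*(-1/43) = (14/85)*(-1/43) = -14/3655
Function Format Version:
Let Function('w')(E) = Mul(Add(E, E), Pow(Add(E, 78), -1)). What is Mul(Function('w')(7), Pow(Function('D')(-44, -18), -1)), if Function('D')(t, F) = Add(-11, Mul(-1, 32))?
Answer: Rational(-14, 3655) ≈ -0.0038304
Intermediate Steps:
Function('D')(t, F) = -43 (Function('D')(t, F) = Add(-11, -32) = -43)
Function('w')(E) = Mul(2, E, Pow(Add(78, E), -1)) (Function('w')(E) = Mul(Mul(2, E), Pow(Add(78, E), -1)) = Mul(2, E, Pow(Add(78, E), -1)))
Mul(Function('w')(7), Pow(Function('D')(-44, -18), -1)) = Mul(Mul(2, 7, Pow(Add(78, 7), -1)), Pow(-43, -1)) = Mul(Mul(2, 7, Pow(85, -1)), Rational(-1, 43)) = Mul(Mul(2, 7, Rational(1, 85)), Rational(-1, 43)) = Mul(Rational(14, 85), Rational(-1, 43)) = Rational(-14, 3655)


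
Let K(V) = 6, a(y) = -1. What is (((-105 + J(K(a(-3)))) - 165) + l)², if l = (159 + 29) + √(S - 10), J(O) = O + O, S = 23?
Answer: (70 - √13)² ≈ 4408.2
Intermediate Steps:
J(O) = 2*O
l = 188 + √13 (l = (159 + 29) + √(23 - 10) = 188 + √13 ≈ 191.61)
(((-105 + J(K(a(-3)))) - 165) + l)² = (((-105 + 2*6) - 165) + (188 + √13))² = (((-105 + 12) - 165) + (188 + √13))² = ((-93 - 165) + (188 + √13))² = (-258 + (188 + √13))² = (-70 + √13)²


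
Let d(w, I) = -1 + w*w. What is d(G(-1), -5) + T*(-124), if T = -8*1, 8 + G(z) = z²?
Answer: 1040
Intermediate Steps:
G(z) = -8 + z²
T = -8
d(w, I) = -1 + w²
d(G(-1), -5) + T*(-124) = (-1 + (-8 + (-1)²)²) - 8*(-124) = (-1 + (-8 + 1)²) + 992 = (-1 + (-7)²) + 992 = (-1 + 49) + 992 = 48 + 992 = 1040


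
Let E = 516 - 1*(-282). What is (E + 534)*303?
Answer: 403596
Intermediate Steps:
E = 798 (E = 516 + 282 = 798)
(E + 534)*303 = (798 + 534)*303 = 1332*303 = 403596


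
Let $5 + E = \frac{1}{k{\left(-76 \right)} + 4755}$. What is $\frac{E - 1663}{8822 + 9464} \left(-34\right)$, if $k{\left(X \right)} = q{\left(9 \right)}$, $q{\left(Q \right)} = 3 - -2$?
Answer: $\frac{7939679}{2560040} \approx 3.1014$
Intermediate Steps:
$q{\left(Q \right)} = 5$ ($q{\left(Q \right)} = 3 + 2 = 5$)
$k{\left(X \right)} = 5$
$E = - \frac{23799}{4760}$ ($E = -5 + \frac{1}{5 + 4755} = -5 + \frac{1}{4760} = - \frac{23799}{4760} \approx -4.9998$)
$\frac{E - 1663}{8822 + 9464} \left(-34\right) = \frac{- \frac{23799}{4760} - 1663}{8822 + 9464} \left(-34\right) = - \frac{7939679}{4760 \cdot 18286} \left(-34\right) = \left(- \frac{7939679}{4760}\right) \frac{1}{18286} \left(-34\right) = \left(- \frac{7939679}{87041360}\right) \left(-34\right) = \frac{7939679}{2560040}$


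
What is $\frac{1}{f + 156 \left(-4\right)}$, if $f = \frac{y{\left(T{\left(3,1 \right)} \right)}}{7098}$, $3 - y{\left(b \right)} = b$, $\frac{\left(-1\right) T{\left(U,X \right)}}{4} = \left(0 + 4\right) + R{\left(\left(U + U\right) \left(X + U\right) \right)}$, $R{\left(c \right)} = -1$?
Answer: $- \frac{2366}{1476379} \approx -0.0016026$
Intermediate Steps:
$T{\left(U,X \right)} = -12$ ($T{\left(U,X \right)} = - 4 \left(\left(0 + 4\right) - 1\right) = - 4 \left(4 - 1\right) = \left(-4\right) 3 = -12$)
$y{\left(b \right)} = 3 - b$
$f = \frac{5}{2366}$ ($f = \frac{3 - -12}{7098} = \left(3 + 12\right) \frac{1}{7098} = 15 \cdot \frac{1}{7098} = \frac{5}{2366} \approx 0.0021133$)
$\frac{1}{f + 156 \left(-4\right)} = \frac{1}{\frac{5}{2366} + 156 \left(-4\right)} = \frac{1}{\frac{5}{2366} - 624} = \frac{1}{- \frac{1476379}{2366}} = - \frac{2366}{1476379}$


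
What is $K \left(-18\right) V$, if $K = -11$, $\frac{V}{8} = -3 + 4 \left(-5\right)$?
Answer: $-36432$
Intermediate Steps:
$V = -184$ ($V = 8 \left(-3 + 4 \left(-5\right)\right) = 8 \left(-3 - 20\right) = 8 \left(-23\right) = -184$)
$K \left(-18\right) V = \left(-11\right) \left(-18\right) \left(-184\right) = 198 \left(-184\right) = -36432$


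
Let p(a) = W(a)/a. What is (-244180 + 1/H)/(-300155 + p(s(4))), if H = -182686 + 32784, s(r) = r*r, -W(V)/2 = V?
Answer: 255965527/314644298 ≈ 0.81351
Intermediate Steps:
W(V) = -2*V
s(r) = r²
H = -149902
p(a) = -2 (p(a) = (-2*a)/a = -2)
(-244180 + 1/H)/(-300155 + p(s(4))) = (-244180 + 1/(-149902))/(-300155 - 2) = (-244180 - 1/149902)/(-300157) = -36603070361/149902*(-1/300157) = 255965527/314644298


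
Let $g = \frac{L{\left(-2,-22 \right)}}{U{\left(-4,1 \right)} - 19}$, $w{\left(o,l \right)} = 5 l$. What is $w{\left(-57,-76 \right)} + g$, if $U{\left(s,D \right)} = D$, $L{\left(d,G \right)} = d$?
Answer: $- \frac{3419}{9} \approx -379.89$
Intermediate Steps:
$g = \frac{1}{9}$ ($g = - \frac{2}{1 - 19} = - \frac{2}{-18} = \left(-2\right) \left(- \frac{1}{18}\right) = \frac{1}{9} \approx 0.11111$)
$w{\left(-57,-76 \right)} + g = 5 \left(-76\right) + \frac{1}{9} = -380 + \frac{1}{9} = - \frac{3419}{9}$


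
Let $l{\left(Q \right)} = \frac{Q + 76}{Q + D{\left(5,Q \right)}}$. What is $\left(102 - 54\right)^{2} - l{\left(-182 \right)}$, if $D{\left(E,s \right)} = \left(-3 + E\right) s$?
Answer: $\frac{628939}{273} \approx 2303.8$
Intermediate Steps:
$D{\left(E,s \right)} = s \left(-3 + E\right)$
$l{\left(Q \right)} = \frac{76 + Q}{3 Q}$ ($l{\left(Q \right)} = \frac{Q + 76}{Q + Q \left(-3 + 5\right)} = \frac{76 + Q}{Q + Q 2} = \frac{76 + Q}{Q + 2 Q} = \frac{76 + Q}{3 Q}$)
$\left(102 - 54\right)^{2} - l{\left(-182 \right)} = \left(102 - 54\right)^{2} - \frac{76 - 182}{3 \left(-182\right)} = 48^{2} - \frac{1}{3} \left(- \frac{1}{182}\right) \left(-106\right) = 2304 - \frac{53}{273} = \frac{628939}{273}$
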